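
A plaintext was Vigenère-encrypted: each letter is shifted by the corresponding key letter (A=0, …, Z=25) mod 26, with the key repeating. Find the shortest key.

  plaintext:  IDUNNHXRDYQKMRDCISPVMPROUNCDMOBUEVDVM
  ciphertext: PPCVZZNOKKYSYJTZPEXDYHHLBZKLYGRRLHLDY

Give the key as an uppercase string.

HMIIMSQX

  i= 0: P-I =  7 → H
  i= 1: P-D = 12 → M
  i= 2: C-U =  8 → I
  i= 3: V-N =  8 → I
  i= 4: Z-N = 12 → M
  i= 5: Z-H = 18 → S
  i= 6: N-X = 16 → Q
  i= 7: O-R = 23 → X
  i= 8: K-D =  7 → H
  i= 9: K-Y = 12 → M
  i=10: Y-Q =  8 → I
  i=11: S-K =  8 → I
  i=12: Y-M = 12 → M
  i=13: J-R = 18 → S
  i=14: T-D = 16 → Q
  i=15: Z-C = 23 → X
  i=16: P-I =  7 → H
  i=17: E-S = 12 → M
  i=18: X-P =  8 → I
  i=19: D-V =  8 → I
  i=20: Y-M = 12 → M
  i=21: H-P = 18 → S
  i=22: H-R = 16 → Q
  i=23: L-O = 23 → X
  i=24: B-U =  7 → H
  i=25: Z-N = 12 → M
  i=26: K-C =  8 → I
  i=27: L-D =  8 → I
  i=28: Y-M = 12 → M
  i=29: G-O = 18 → S
  i=30: R-B = 16 → Q
  i=31: R-U = 23 → X
  i=32: L-E =  7 → H
  i=33: H-V = 12 → M
  i=34: L-D =  8 → I
  i=35: D-V =  8 → I
  i=36: Y-M = 12 → M
  shifts repeat with period 8: HMIIMSQX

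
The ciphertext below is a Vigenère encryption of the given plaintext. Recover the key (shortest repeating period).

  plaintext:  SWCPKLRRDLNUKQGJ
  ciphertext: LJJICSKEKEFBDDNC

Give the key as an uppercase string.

  i= 0: L-S = 19 → T
  i= 1: J-W = 13 → N
  i= 2: J-C =  7 → H
  i= 3: I-P = 19 → T
  i= 4: C-K = 18 → S
  i= 5: S-L =  7 → H
  i= 6: K-R = 19 → T
  i= 7: E-R = 13 → N
  i= 8: K-D =  7 → H
  i= 9: E-L = 19 → T
  i=10: F-N = 18 → S
  i=11: B-U =  7 → H
  i=12: D-K = 19 → T
  i=13: D-Q = 13 → N
  i=14: N-G =  7 → H
  i=15: C-J = 19 → T
  shifts repeat with period 6: TNHTSH

TNHTSH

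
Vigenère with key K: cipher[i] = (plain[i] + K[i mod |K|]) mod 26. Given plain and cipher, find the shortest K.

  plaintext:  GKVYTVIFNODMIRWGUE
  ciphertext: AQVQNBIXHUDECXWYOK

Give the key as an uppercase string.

  i= 0: A-G = 20 → U
  i= 1: Q-K =  6 → G
  i= 2: V-V =  0 → A
  i= 3: Q-Y = 18 → S
  i= 4: N-T = 20 → U
  i= 5: B-V =  6 → G
  i= 6: I-I =  0 → A
  i= 7: X-F = 18 → S
  i= 8: H-N = 20 → U
  i= 9: U-O =  6 → G
  i=10: D-D =  0 → A
  i=11: E-M = 18 → S
  i=12: C-I = 20 → U
  i=13: X-R =  6 → G
  i=14: W-W =  0 → A
  i=15: Y-G = 18 → S
  i=16: O-U = 20 → U
  i=17: K-E =  6 → G
  shifts repeat with period 4: UGAS

UGAS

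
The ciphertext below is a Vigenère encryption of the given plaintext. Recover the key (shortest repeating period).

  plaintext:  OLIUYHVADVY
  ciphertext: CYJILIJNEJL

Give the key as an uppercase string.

ONB

  i= 0: C-O = 14 → O
  i= 1: Y-L = 13 → N
  i= 2: J-I =  1 → B
  i= 3: I-U = 14 → O
  i= 4: L-Y = 13 → N
  i= 5: I-H =  1 → B
  i= 6: J-V = 14 → O
  i= 7: N-A = 13 → N
  i= 8: E-D =  1 → B
  i= 9: J-V = 14 → O
  i=10: L-Y = 13 → N
  shifts repeat with period 3: ONB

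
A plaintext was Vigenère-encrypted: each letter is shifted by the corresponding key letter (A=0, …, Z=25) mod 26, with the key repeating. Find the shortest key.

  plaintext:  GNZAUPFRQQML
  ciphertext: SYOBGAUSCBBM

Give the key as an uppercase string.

  i= 0: S-G = 12 → M
  i= 1: Y-N = 11 → L
  i= 2: O-Z = 15 → P
  i= 3: B-A =  1 → B
  i= 4: G-U = 12 → M
  i= 5: A-P = 11 → L
  i= 6: U-F = 15 → P
  i= 7: S-R =  1 → B
  i= 8: C-Q = 12 → M
  i= 9: B-Q = 11 → L
  i=10: B-M = 15 → P
  i=11: M-L =  1 → B
  shifts repeat with period 4: MLPB

MLPB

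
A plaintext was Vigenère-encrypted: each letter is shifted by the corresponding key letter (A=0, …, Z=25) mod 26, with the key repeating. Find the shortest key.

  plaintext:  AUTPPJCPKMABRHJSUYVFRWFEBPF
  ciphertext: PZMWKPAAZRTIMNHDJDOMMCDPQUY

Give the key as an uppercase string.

  i= 0: P-A = 15 → P
  i= 1: Z-U =  5 → F
  i= 2: M-T = 19 → T
  i= 3: W-P =  7 → H
  i= 4: K-P = 21 → V
  i= 5: P-J =  6 → G
  i= 6: A-C = 24 → Y
  i= 7: A-P = 11 → L
  i= 8: Z-K = 15 → P
  i= 9: R-M =  5 → F
  i=10: T-A = 19 → T
  i=11: I-B =  7 → H
  i=12: M-R = 21 → V
  i=13: N-H =  6 → G
  i=14: H-J = 24 → Y
  i=15: D-S = 11 → L
  i=16: J-U = 15 → P
  i=17: D-Y =  5 → F
  i=18: O-V = 19 → T
  i=19: M-F =  7 → H
  i=20: M-R = 21 → V
  i=21: C-W =  6 → G
  i=22: D-F = 24 → Y
  i=23: P-E = 11 → L
  i=24: Q-B = 15 → P
  i=25: U-P =  5 → F
  i=26: Y-F = 19 → T
  shifts repeat with period 8: PFTHVGYL

PFTHVGYL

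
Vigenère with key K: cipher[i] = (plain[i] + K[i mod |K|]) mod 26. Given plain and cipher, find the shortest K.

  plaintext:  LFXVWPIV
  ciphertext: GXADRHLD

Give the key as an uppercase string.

  i= 0: G-L = 21 → V
  i= 1: X-F = 18 → S
  i= 2: A-X =  3 → D
  i= 3: D-V =  8 → I
  i= 4: R-W = 21 → V
  i= 5: H-P = 18 → S
  i= 6: L-I =  3 → D
  i= 7: D-V =  8 → I
  shifts repeat with period 4: VSDI

VSDI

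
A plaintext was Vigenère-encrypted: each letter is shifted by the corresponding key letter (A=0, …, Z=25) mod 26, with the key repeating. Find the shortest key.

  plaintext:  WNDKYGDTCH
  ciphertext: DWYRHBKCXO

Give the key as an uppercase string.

  i= 0: D-W =  7 → H
  i= 1: W-N =  9 → J
  i= 2: Y-D = 21 → V
  i= 3: R-K =  7 → H
  i= 4: H-Y =  9 → J
  i= 5: B-G = 21 → V
  i= 6: K-D =  7 → H
  i= 7: C-T =  9 → J
  i= 8: X-C = 21 → V
  i= 9: O-H =  7 → H
  shifts repeat with period 3: HJV

HJV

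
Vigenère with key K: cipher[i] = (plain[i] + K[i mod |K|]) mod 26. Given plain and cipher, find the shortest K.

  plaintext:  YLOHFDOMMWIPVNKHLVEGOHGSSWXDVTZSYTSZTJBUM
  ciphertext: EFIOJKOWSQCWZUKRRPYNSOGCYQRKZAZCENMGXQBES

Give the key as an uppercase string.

  i= 0: E-Y =  6 → G
  i= 1: F-L = 20 → U
  i= 2: I-O = 20 → U
  i= 3: O-H =  7 → H
  i= 4: J-F =  4 → E
  i= 5: K-D =  7 → H
  i= 6: O-O =  0 → A
  i= 7: W-M = 10 → K
  i= 8: S-M =  6 → G
  i= 9: Q-W = 20 → U
  i=10: C-I = 20 → U
  i=11: W-P =  7 → H
  i=12: Z-V =  4 → E
  i=13: U-N =  7 → H
  i=14: K-K =  0 → A
  i=15: R-H = 10 → K
  i=16: R-L =  6 → G
  i=17: P-V = 20 → U
  i=18: Y-E = 20 → U
  i=19: N-G =  7 → H
  i=20: S-O =  4 → E
  i=21: O-H =  7 → H
  i=22: G-G =  0 → A
  i=23: C-S = 10 → K
  i=24: Y-S =  6 → G
  i=25: Q-W = 20 → U
  i=26: R-X = 20 → U
  i=27: K-D =  7 → H
  i=28: Z-V =  4 → E
  i=29: A-T =  7 → H
  i=30: Z-Z =  0 → A
  i=31: C-S = 10 → K
  i=32: E-Y =  6 → G
  i=33: N-T = 20 → U
  i=34: M-S = 20 → U
  i=35: G-Z =  7 → H
  i=36: X-T =  4 → E
  i=37: Q-J =  7 → H
  i=38: B-B =  0 → A
  i=39: E-U = 10 → K
  i=40: S-M =  6 → G
  shifts repeat with period 8: GUUHEHAK

GUUHEHAK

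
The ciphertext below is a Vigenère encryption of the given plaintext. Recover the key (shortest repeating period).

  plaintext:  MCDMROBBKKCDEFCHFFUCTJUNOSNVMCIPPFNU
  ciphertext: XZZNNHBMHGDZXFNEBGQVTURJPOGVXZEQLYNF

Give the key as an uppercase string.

LXWBWTA

  i= 0: X-M = 11 → L
  i= 1: Z-C = 23 → X
  i= 2: Z-D = 22 → W
  i= 3: N-M =  1 → B
  i= 4: N-R = 22 → W
  i= 5: H-O = 19 → T
  i= 6: B-B =  0 → A
  i= 7: M-B = 11 → L
  i= 8: H-K = 23 → X
  i= 9: G-K = 22 → W
  i=10: D-C =  1 → B
  i=11: Z-D = 22 → W
  i=12: X-E = 19 → T
  i=13: F-F =  0 → A
  i=14: N-C = 11 → L
  i=15: E-H = 23 → X
  i=16: B-F = 22 → W
  i=17: G-F =  1 → B
  i=18: Q-U = 22 → W
  i=19: V-C = 19 → T
  i=20: T-T =  0 → A
  i=21: U-J = 11 → L
  i=22: R-U = 23 → X
  i=23: J-N = 22 → W
  i=24: P-O =  1 → B
  i=25: O-S = 22 → W
  i=26: G-N = 19 → T
  i=27: V-V =  0 → A
  i=28: X-M = 11 → L
  i=29: Z-C = 23 → X
  i=30: E-I = 22 → W
  i=31: Q-P =  1 → B
  i=32: L-P = 22 → W
  i=33: Y-F = 19 → T
  i=34: N-N =  0 → A
  i=35: F-U = 11 → L
  shifts repeat with period 7: LXWBWTA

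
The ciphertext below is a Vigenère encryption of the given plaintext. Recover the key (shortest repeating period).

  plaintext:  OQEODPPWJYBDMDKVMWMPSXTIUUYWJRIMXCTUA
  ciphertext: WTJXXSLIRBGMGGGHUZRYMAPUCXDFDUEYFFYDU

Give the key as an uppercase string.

IDFJUDWM

  i= 0: W-O =  8 → I
  i= 1: T-Q =  3 → D
  i= 2: J-E =  5 → F
  i= 3: X-O =  9 → J
  i= 4: X-D = 20 → U
  i= 5: S-P =  3 → D
  i= 6: L-P = 22 → W
  i= 7: I-W = 12 → M
  i= 8: R-J =  8 → I
  i= 9: B-Y =  3 → D
  i=10: G-B =  5 → F
  i=11: M-D =  9 → J
  i=12: G-M = 20 → U
  i=13: G-D =  3 → D
  i=14: G-K = 22 → W
  i=15: H-V = 12 → M
  i=16: U-M =  8 → I
  i=17: Z-W =  3 → D
  i=18: R-M =  5 → F
  i=19: Y-P =  9 → J
  i=20: M-S = 20 → U
  i=21: A-X =  3 → D
  i=22: P-T = 22 → W
  i=23: U-I = 12 → M
  i=24: C-U =  8 → I
  i=25: X-U =  3 → D
  i=26: D-Y =  5 → F
  i=27: F-W =  9 → J
  i=28: D-J = 20 → U
  i=29: U-R =  3 → D
  i=30: E-I = 22 → W
  i=31: Y-M = 12 → M
  i=32: F-X =  8 → I
  i=33: F-C =  3 → D
  i=34: Y-T =  5 → F
  i=35: D-U =  9 → J
  i=36: U-A = 20 → U
  shifts repeat with period 8: IDFJUDWM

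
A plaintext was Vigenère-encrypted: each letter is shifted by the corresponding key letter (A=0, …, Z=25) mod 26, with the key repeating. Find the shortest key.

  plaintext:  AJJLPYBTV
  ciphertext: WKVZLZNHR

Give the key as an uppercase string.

WBMO

  i= 0: W-A = 22 → W
  i= 1: K-J =  1 → B
  i= 2: V-J = 12 → M
  i= 3: Z-L = 14 → O
  i= 4: L-P = 22 → W
  i= 5: Z-Y =  1 → B
  i= 6: N-B = 12 → M
  i= 7: H-T = 14 → O
  i= 8: R-V = 22 → W
  shifts repeat with period 4: WBMO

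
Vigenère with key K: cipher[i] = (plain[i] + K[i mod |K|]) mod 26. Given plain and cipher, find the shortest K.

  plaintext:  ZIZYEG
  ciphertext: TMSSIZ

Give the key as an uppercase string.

  i= 0: T-Z = 20 → U
  i= 1: M-I =  4 → E
  i= 2: S-Z = 19 → T
  i= 3: S-Y = 20 → U
  i= 4: I-E =  4 → E
  i= 5: Z-G = 19 → T
  shifts repeat with period 3: UET

UET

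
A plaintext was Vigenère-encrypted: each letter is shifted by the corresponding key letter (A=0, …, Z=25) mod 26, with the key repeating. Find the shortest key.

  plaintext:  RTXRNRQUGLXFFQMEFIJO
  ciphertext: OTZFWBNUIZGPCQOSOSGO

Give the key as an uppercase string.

  i= 0: O-R = 23 → X
  i= 1: T-T =  0 → A
  i= 2: Z-X =  2 → C
  i= 3: F-R = 14 → O
  i= 4: W-N =  9 → J
  i= 5: B-R = 10 → K
  i= 6: N-Q = 23 → X
  i= 7: U-U =  0 → A
  i= 8: I-G =  2 → C
  i= 9: Z-L = 14 → O
  i=10: G-X =  9 → J
  i=11: P-F = 10 → K
  i=12: C-F = 23 → X
  i=13: Q-Q =  0 → A
  i=14: O-M =  2 → C
  i=15: S-E = 14 → O
  i=16: O-F =  9 → J
  i=17: S-I = 10 → K
  i=18: G-J = 23 → X
  i=19: O-O =  0 → A
  shifts repeat with period 6: XACOJK

XACOJK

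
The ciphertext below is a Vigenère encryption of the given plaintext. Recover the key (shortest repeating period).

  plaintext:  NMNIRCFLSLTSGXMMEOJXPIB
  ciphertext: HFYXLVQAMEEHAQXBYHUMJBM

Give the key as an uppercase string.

  i= 0: H-N = 20 → U
  i= 1: F-M = 19 → T
  i= 2: Y-N = 11 → L
  i= 3: X-I = 15 → P
  i= 4: L-R = 20 → U
  i= 5: V-C = 19 → T
  i= 6: Q-F = 11 → L
  i= 7: A-L = 15 → P
  i= 8: M-S = 20 → U
  i= 9: E-L = 19 → T
  i=10: E-T = 11 → L
  i=11: H-S = 15 → P
  i=12: A-G = 20 → U
  i=13: Q-X = 19 → T
  i=14: X-M = 11 → L
  i=15: B-M = 15 → P
  i=16: Y-E = 20 → U
  i=17: H-O = 19 → T
  i=18: U-J = 11 → L
  i=19: M-X = 15 → P
  i=20: J-P = 20 → U
  i=21: B-I = 19 → T
  i=22: M-B = 11 → L
  shifts repeat with period 4: UTLP

UTLP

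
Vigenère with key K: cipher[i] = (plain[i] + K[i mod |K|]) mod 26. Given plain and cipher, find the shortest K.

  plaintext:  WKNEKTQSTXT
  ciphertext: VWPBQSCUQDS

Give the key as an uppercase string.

ZMCXG

  i= 0: V-W = 25 → Z
  i= 1: W-K = 12 → M
  i= 2: P-N =  2 → C
  i= 3: B-E = 23 → X
  i= 4: Q-K =  6 → G
  i= 5: S-T = 25 → Z
  i= 6: C-Q = 12 → M
  i= 7: U-S =  2 → C
  i= 8: Q-T = 23 → X
  i= 9: D-X =  6 → G
  i=10: S-T = 25 → Z
  shifts repeat with period 5: ZMCXG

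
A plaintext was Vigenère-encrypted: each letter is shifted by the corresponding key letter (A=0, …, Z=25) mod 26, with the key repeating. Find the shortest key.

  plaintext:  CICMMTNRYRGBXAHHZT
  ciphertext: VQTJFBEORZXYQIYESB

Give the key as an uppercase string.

  i= 0: V-C = 19 → T
  i= 1: Q-I =  8 → I
  i= 2: T-C = 17 → R
  i= 3: J-M = 23 → X
  i= 4: F-M = 19 → T
  i= 5: B-T =  8 → I
  i= 6: E-N = 17 → R
  i= 7: O-R = 23 → X
  i= 8: R-Y = 19 → T
  i= 9: Z-R =  8 → I
  i=10: X-G = 17 → R
  i=11: Y-B = 23 → X
  i=12: Q-X = 19 → T
  i=13: I-A =  8 → I
  i=14: Y-H = 17 → R
  i=15: E-H = 23 → X
  i=16: S-Z = 19 → T
  i=17: B-T =  8 → I
  shifts repeat with period 4: TIRX

TIRX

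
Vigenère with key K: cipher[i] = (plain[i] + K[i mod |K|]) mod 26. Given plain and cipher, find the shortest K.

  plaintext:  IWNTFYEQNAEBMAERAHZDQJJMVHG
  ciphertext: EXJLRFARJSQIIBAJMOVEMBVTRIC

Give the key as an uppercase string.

  i= 0: E-I = 22 → W
  i= 1: X-W =  1 → B
  i= 2: J-N = 22 → W
  i= 3: L-T = 18 → S
  i= 4: R-F = 12 → M
  i= 5: F-Y =  7 → H
  i= 6: A-E = 22 → W
  i= 7: R-Q =  1 → B
  i= 8: J-N = 22 → W
  i= 9: S-A = 18 → S
  i=10: Q-E = 12 → M
  i=11: I-B =  7 → H
  i=12: I-M = 22 → W
  i=13: B-A =  1 → B
  i=14: A-E = 22 → W
  i=15: J-R = 18 → S
  i=16: M-A = 12 → M
  i=17: O-H =  7 → H
  i=18: V-Z = 22 → W
  i=19: E-D =  1 → B
  i=20: M-Q = 22 → W
  i=21: B-J = 18 → S
  i=22: V-J = 12 → M
  i=23: T-M =  7 → H
  i=24: R-V = 22 → W
  i=25: I-H =  1 → B
  i=26: C-G = 22 → W
  shifts repeat with period 6: WBWSMH

WBWSMH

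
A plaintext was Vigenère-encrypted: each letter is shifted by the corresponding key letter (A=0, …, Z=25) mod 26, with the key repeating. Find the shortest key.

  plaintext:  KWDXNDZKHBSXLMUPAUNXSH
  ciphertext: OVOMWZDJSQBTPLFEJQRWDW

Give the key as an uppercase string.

EZLPJW

  i= 0: O-K =  4 → E
  i= 1: V-W = 25 → Z
  i= 2: O-D = 11 → L
  i= 3: M-X = 15 → P
  i= 4: W-N =  9 → J
  i= 5: Z-D = 22 → W
  i= 6: D-Z =  4 → E
  i= 7: J-K = 25 → Z
  i= 8: S-H = 11 → L
  i= 9: Q-B = 15 → P
  i=10: B-S =  9 → J
  i=11: T-X = 22 → W
  i=12: P-L =  4 → E
  i=13: L-M = 25 → Z
  i=14: F-U = 11 → L
  i=15: E-P = 15 → P
  i=16: J-A =  9 → J
  i=17: Q-U = 22 → W
  i=18: R-N =  4 → E
  i=19: W-X = 25 → Z
  i=20: D-S = 11 → L
  i=21: W-H = 15 → P
  shifts repeat with period 6: EZLPJW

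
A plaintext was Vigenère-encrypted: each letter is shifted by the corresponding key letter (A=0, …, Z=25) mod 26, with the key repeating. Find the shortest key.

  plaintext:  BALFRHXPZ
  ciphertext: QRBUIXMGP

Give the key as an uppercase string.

  i= 0: Q-B = 15 → P
  i= 1: R-A = 17 → R
  i= 2: B-L = 16 → Q
  i= 3: U-F = 15 → P
  i= 4: I-R = 17 → R
  i= 5: X-H = 16 → Q
  i= 6: M-X = 15 → P
  i= 7: G-P = 17 → R
  i= 8: P-Z = 16 → Q
  shifts repeat with period 3: PRQ

PRQ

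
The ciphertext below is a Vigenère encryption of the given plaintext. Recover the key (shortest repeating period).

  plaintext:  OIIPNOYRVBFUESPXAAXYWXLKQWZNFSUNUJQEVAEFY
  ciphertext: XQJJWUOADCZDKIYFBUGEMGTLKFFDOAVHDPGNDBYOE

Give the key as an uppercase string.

  i= 0: X-O =  9 → J
  i= 1: Q-I =  8 → I
  i= 2: J-I =  1 → B
  i= 3: J-P = 20 → U
  i= 4: W-N =  9 → J
  i= 5: U-O =  6 → G
  i= 6: O-Y = 16 → Q
  i= 7: A-R =  9 → J
  i= 8: D-V =  8 → I
  i= 9: C-B =  1 → B
  i=10: Z-F = 20 → U
  i=11: D-U =  9 → J
  i=12: K-E =  6 → G
  i=13: I-S = 16 → Q
  i=14: Y-P =  9 → J
  i=15: F-X =  8 → I
  i=16: B-A =  1 → B
  i=17: U-A = 20 → U
  i=18: G-X =  9 → J
  i=19: E-Y =  6 → G
  i=20: M-W = 16 → Q
  i=21: G-X =  9 → J
  i=22: T-L =  8 → I
  i=23: L-K =  1 → B
  i=24: K-Q = 20 → U
  i=25: F-W =  9 → J
  i=26: F-Z =  6 → G
  i=27: D-N = 16 → Q
  i=28: O-F =  9 → J
  i=29: A-S =  8 → I
  i=30: V-U =  1 → B
  i=31: H-N = 20 → U
  i=32: D-U =  9 → J
  i=33: P-J =  6 → G
  i=34: G-Q = 16 → Q
  i=35: N-E =  9 → J
  i=36: D-V =  8 → I
  i=37: B-A =  1 → B
  i=38: Y-E = 20 → U
  i=39: O-F =  9 → J
  i=40: E-Y =  6 → G
  shifts repeat with period 7: JIBUJGQ

JIBUJGQ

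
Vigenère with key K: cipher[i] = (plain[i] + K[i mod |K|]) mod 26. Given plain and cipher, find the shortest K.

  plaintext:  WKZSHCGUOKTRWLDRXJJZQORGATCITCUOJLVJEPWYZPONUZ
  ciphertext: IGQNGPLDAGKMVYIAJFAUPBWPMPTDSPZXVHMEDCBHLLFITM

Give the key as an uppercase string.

MWRVZNFJ

  i= 0: I-W = 12 → M
  i= 1: G-K = 22 → W
  i= 2: Q-Z = 17 → R
  i= 3: N-S = 21 → V
  i= 4: G-H = 25 → Z
  i= 5: P-C = 13 → N
  i= 6: L-G =  5 → F
  i= 7: D-U =  9 → J
  i= 8: A-O = 12 → M
  i= 9: G-K = 22 → W
  i=10: K-T = 17 → R
  i=11: M-R = 21 → V
  i=12: V-W = 25 → Z
  i=13: Y-L = 13 → N
  i=14: I-D =  5 → F
  i=15: A-R =  9 → J
  i=16: J-X = 12 → M
  i=17: F-J = 22 → W
  i=18: A-J = 17 → R
  i=19: U-Z = 21 → V
  i=20: P-Q = 25 → Z
  i=21: B-O = 13 → N
  i=22: W-R =  5 → F
  i=23: P-G =  9 → J
  i=24: M-A = 12 → M
  i=25: P-T = 22 → W
  i=26: T-C = 17 → R
  i=27: D-I = 21 → V
  i=28: S-T = 25 → Z
  i=29: P-C = 13 → N
  i=30: Z-U =  5 → F
  i=31: X-O =  9 → J
  i=32: V-J = 12 → M
  i=33: H-L = 22 → W
  i=34: M-V = 17 → R
  i=35: E-J = 21 → V
  i=36: D-E = 25 → Z
  i=37: C-P = 13 → N
  i=38: B-W =  5 → F
  i=39: H-Y =  9 → J
  i=40: L-Z = 12 → M
  i=41: L-P = 22 → W
  i=42: F-O = 17 → R
  i=43: I-N = 21 → V
  i=44: T-U = 25 → Z
  i=45: M-Z = 13 → N
  shifts repeat with period 8: MWRVZNFJ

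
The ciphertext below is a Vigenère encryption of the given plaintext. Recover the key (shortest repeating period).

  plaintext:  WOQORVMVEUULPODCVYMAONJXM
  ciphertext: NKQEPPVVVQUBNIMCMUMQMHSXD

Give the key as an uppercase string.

RWAQYUJA

  i= 0: N-W = 17 → R
  i= 1: K-O = 22 → W
  i= 2: Q-Q =  0 → A
  i= 3: E-O = 16 → Q
  i= 4: P-R = 24 → Y
  i= 5: P-V = 20 → U
  i= 6: V-M =  9 → J
  i= 7: V-V =  0 → A
  i= 8: V-E = 17 → R
  i= 9: Q-U = 22 → W
  i=10: U-U =  0 → A
  i=11: B-L = 16 → Q
  i=12: N-P = 24 → Y
  i=13: I-O = 20 → U
  i=14: M-D =  9 → J
  i=15: C-C =  0 → A
  i=16: M-V = 17 → R
  i=17: U-Y = 22 → W
  i=18: M-M =  0 → A
  i=19: Q-A = 16 → Q
  i=20: M-O = 24 → Y
  i=21: H-N = 20 → U
  i=22: S-J =  9 → J
  i=23: X-X =  0 → A
  i=24: D-M = 17 → R
  shifts repeat with period 8: RWAQYUJA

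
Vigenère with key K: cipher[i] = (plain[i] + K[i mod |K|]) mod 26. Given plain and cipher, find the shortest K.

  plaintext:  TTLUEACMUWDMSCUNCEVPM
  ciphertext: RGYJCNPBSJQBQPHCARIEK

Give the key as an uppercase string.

YNNP

  i= 0: R-T = 24 → Y
  i= 1: G-T = 13 → N
  i= 2: Y-L = 13 → N
  i= 3: J-U = 15 → P
  i= 4: C-E = 24 → Y
  i= 5: N-A = 13 → N
  i= 6: P-C = 13 → N
  i= 7: B-M = 15 → P
  i= 8: S-U = 24 → Y
  i= 9: J-W = 13 → N
  i=10: Q-D = 13 → N
  i=11: B-M = 15 → P
  i=12: Q-S = 24 → Y
  i=13: P-C = 13 → N
  i=14: H-U = 13 → N
  i=15: C-N = 15 → P
  i=16: A-C = 24 → Y
  i=17: R-E = 13 → N
  i=18: I-V = 13 → N
  i=19: E-P = 15 → P
  i=20: K-M = 24 → Y
  shifts repeat with period 4: YNNP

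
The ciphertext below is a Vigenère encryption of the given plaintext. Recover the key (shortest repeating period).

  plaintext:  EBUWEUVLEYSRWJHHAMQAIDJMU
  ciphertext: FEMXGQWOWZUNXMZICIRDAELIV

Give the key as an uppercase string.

  i= 0: F-E =  1 → B
  i= 1: E-B =  3 → D
  i= 2: M-U = 18 → S
  i= 3: X-W =  1 → B
  i= 4: G-E =  2 → C
  i= 5: Q-U = 22 → W
  i= 6: W-V =  1 → B
  i= 7: O-L =  3 → D
  i= 8: W-E = 18 → S
  i= 9: Z-Y =  1 → B
  i=10: U-S =  2 → C
  i=11: N-R = 22 → W
  i=12: X-W =  1 → B
  i=13: M-J =  3 → D
  i=14: Z-H = 18 → S
  i=15: I-H =  1 → B
  i=16: C-A =  2 → C
  i=17: I-M = 22 → W
  i=18: R-Q =  1 → B
  i=19: D-A =  3 → D
  i=20: A-I = 18 → S
  i=21: E-D =  1 → B
  i=22: L-J =  2 → C
  i=23: I-M = 22 → W
  i=24: V-U =  1 → B
  shifts repeat with period 6: BDSBCW

BDSBCW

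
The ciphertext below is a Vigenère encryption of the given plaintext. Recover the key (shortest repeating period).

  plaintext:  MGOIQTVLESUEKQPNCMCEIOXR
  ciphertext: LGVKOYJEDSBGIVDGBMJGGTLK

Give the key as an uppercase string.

  i= 0: L-M = 25 → Z
  i= 1: G-G =  0 → A
  i= 2: V-O =  7 → H
  i= 3: K-I =  2 → C
  i= 4: O-Q = 24 → Y
  i= 5: Y-T =  5 → F
  i= 6: J-V = 14 → O
  i= 7: E-L = 19 → T
  i= 8: D-E = 25 → Z
  i= 9: S-S =  0 → A
  i=10: B-U =  7 → H
  i=11: G-E =  2 → C
  i=12: I-K = 24 → Y
  i=13: V-Q =  5 → F
  i=14: D-P = 14 → O
  i=15: G-N = 19 → T
  i=16: B-C = 25 → Z
  i=17: M-M =  0 → A
  i=18: J-C =  7 → H
  i=19: G-E =  2 → C
  i=20: G-I = 24 → Y
  i=21: T-O =  5 → F
  i=22: L-X = 14 → O
  i=23: K-R = 19 → T
  shifts repeat with period 8: ZAHCYFOT

ZAHCYFOT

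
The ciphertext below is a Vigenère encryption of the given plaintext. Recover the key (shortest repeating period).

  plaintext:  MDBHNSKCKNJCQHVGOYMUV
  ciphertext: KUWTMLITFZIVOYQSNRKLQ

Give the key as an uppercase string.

  i= 0: K-M = 24 → Y
  i= 1: U-D = 17 → R
  i= 2: W-B = 21 → V
  i= 3: T-H = 12 → M
  i= 4: M-N = 25 → Z
  i= 5: L-S = 19 → T
  i= 6: I-K = 24 → Y
  i= 7: T-C = 17 → R
  i= 8: F-K = 21 → V
  i= 9: Z-N = 12 → M
  i=10: I-J = 25 → Z
  i=11: V-C = 19 → T
  i=12: O-Q = 24 → Y
  i=13: Y-H = 17 → R
  i=14: Q-V = 21 → V
  i=15: S-G = 12 → M
  i=16: N-O = 25 → Z
  i=17: R-Y = 19 → T
  i=18: K-M = 24 → Y
  i=19: L-U = 17 → R
  i=20: Q-V = 21 → V
  shifts repeat with period 6: YRVMZT

YRVMZT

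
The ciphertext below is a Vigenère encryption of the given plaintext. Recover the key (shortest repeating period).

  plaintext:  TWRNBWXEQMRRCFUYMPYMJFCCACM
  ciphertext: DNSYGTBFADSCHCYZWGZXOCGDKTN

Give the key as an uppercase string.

KRBLFXEB

  i= 0: D-T = 10 → K
  i= 1: N-W = 17 → R
  i= 2: S-R =  1 → B
  i= 3: Y-N = 11 → L
  i= 4: G-B =  5 → F
  i= 5: T-W = 23 → X
  i= 6: B-X =  4 → E
  i= 7: F-E =  1 → B
  i= 8: A-Q = 10 → K
  i= 9: D-M = 17 → R
  i=10: S-R =  1 → B
  i=11: C-R = 11 → L
  i=12: H-C =  5 → F
  i=13: C-F = 23 → X
  i=14: Y-U =  4 → E
  i=15: Z-Y =  1 → B
  i=16: W-M = 10 → K
  i=17: G-P = 17 → R
  i=18: Z-Y =  1 → B
  i=19: X-M = 11 → L
  i=20: O-J =  5 → F
  i=21: C-F = 23 → X
  i=22: G-C =  4 → E
  i=23: D-C =  1 → B
  i=24: K-A = 10 → K
  i=25: T-C = 17 → R
  i=26: N-M =  1 → B
  shifts repeat with period 8: KRBLFXEB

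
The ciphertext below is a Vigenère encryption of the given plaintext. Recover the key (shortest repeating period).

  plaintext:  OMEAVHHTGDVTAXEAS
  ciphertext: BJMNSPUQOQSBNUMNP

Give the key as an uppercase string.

  i= 0: B-O = 13 → N
  i= 1: J-M = 23 → X
  i= 2: M-E =  8 → I
  i= 3: N-A = 13 → N
  i= 4: S-V = 23 → X
  i= 5: P-H =  8 → I
  i= 6: U-H = 13 → N
  i= 7: Q-T = 23 → X
  i= 8: O-G =  8 → I
  i= 9: Q-D = 13 → N
  i=10: S-V = 23 → X
  i=11: B-T =  8 → I
  i=12: N-A = 13 → N
  i=13: U-X = 23 → X
  i=14: M-E =  8 → I
  i=15: N-A = 13 → N
  i=16: P-S = 23 → X
  shifts repeat with period 3: NXI

NXI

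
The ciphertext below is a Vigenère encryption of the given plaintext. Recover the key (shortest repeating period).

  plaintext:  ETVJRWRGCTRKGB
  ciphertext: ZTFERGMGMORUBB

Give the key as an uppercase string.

  i= 0: Z-E = 21 → V
  i= 1: T-T =  0 → A
  i= 2: F-V = 10 → K
  i= 3: E-J = 21 → V
  i= 4: R-R =  0 → A
  i= 5: G-W = 10 → K
  i= 6: M-R = 21 → V
  i= 7: G-G =  0 → A
  i= 8: M-C = 10 → K
  i= 9: O-T = 21 → V
  i=10: R-R =  0 → A
  i=11: U-K = 10 → K
  i=12: B-G = 21 → V
  i=13: B-B =  0 → A
  shifts repeat with period 3: VAK

VAK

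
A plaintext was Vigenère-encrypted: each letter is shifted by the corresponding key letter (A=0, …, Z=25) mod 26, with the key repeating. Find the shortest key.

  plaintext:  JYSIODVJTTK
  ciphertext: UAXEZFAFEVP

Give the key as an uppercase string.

  i= 0: U-J = 11 → L
  i= 1: A-Y =  2 → C
  i= 2: X-S =  5 → F
  i= 3: E-I = 22 → W
  i= 4: Z-O = 11 → L
  i= 5: F-D =  2 → C
  i= 6: A-V =  5 → F
  i= 7: F-J = 22 → W
  i= 8: E-T = 11 → L
  i= 9: V-T =  2 → C
  i=10: P-K =  5 → F
  shifts repeat with period 4: LCFW

LCFW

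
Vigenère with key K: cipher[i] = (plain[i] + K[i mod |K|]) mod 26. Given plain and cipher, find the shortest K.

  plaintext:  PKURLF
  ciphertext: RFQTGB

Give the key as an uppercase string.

  i= 0: R-P =  2 → C
  i= 1: F-K = 21 → V
  i= 2: Q-U = 22 → W
  i= 3: T-R =  2 → C
  i= 4: G-L = 21 → V
  i= 5: B-F = 22 → W
  shifts repeat with period 3: CVW

CVW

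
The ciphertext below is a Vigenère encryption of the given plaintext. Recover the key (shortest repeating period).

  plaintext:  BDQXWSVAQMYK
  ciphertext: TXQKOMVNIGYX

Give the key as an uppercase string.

SUAN

  i= 0: T-B = 18 → S
  i= 1: X-D = 20 → U
  i= 2: Q-Q =  0 → A
  i= 3: K-X = 13 → N
  i= 4: O-W = 18 → S
  i= 5: M-S = 20 → U
  i= 6: V-V =  0 → A
  i= 7: N-A = 13 → N
  i= 8: I-Q = 18 → S
  i= 9: G-M = 20 → U
  i=10: Y-Y =  0 → A
  i=11: X-K = 13 → N
  shifts repeat with period 4: SUAN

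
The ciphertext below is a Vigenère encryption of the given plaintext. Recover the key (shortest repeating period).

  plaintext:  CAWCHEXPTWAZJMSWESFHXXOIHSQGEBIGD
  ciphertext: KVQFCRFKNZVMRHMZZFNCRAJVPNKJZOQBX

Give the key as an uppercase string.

  i= 0: K-C =  8 → I
  i= 1: V-A = 21 → V
  i= 2: Q-W = 20 → U
  i= 3: F-C =  3 → D
  i= 4: C-H = 21 → V
  i= 5: R-E = 13 → N
  i= 6: F-X =  8 → I
  i= 7: K-P = 21 → V
  i= 8: N-T = 20 → U
  i= 9: Z-W =  3 → D
  i=10: V-A = 21 → V
  i=11: M-Z = 13 → N
  i=12: R-J =  8 → I
  i=13: H-M = 21 → V
  i=14: M-S = 20 → U
  i=15: Z-W =  3 → D
  i=16: Z-E = 21 → V
  i=17: F-S = 13 → N
  i=18: N-F =  8 → I
  i=19: C-H = 21 → V
  i=20: R-X = 20 → U
  i=21: A-X =  3 → D
  i=22: J-O = 21 → V
  i=23: V-I = 13 → N
  i=24: P-H =  8 → I
  i=25: N-S = 21 → V
  i=26: K-Q = 20 → U
  i=27: J-G =  3 → D
  i=28: Z-E = 21 → V
  i=29: O-B = 13 → N
  i=30: Q-I =  8 → I
  i=31: B-G = 21 → V
  i=32: X-D = 20 → U
  shifts repeat with period 6: IVUDVN

IVUDVN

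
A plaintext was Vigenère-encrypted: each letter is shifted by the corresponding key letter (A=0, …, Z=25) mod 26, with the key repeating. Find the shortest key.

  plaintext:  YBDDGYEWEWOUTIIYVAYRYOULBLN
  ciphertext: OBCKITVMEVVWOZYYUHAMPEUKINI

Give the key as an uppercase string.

QAZHCVR

  i= 0: O-Y = 16 → Q
  i= 1: B-B =  0 → A
  i= 2: C-D = 25 → Z
  i= 3: K-D =  7 → H
  i= 4: I-G =  2 → C
  i= 5: T-Y = 21 → V
  i= 6: V-E = 17 → R
  i= 7: M-W = 16 → Q
  i= 8: E-E =  0 → A
  i= 9: V-W = 25 → Z
  i=10: V-O =  7 → H
  i=11: W-U =  2 → C
  i=12: O-T = 21 → V
  i=13: Z-I = 17 → R
  i=14: Y-I = 16 → Q
  i=15: Y-Y =  0 → A
  i=16: U-V = 25 → Z
  i=17: H-A =  7 → H
  i=18: A-Y =  2 → C
  i=19: M-R = 21 → V
  i=20: P-Y = 17 → R
  i=21: E-O = 16 → Q
  i=22: U-U =  0 → A
  i=23: K-L = 25 → Z
  i=24: I-B =  7 → H
  i=25: N-L =  2 → C
  i=26: I-N = 21 → V
  shifts repeat with period 7: QAZHCVR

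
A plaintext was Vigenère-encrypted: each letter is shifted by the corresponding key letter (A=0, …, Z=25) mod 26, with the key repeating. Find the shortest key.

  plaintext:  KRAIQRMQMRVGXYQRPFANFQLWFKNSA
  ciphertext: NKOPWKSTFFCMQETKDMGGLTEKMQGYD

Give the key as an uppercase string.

  i= 0: N-K =  3 → D
  i= 1: K-R = 19 → T
  i= 2: O-A = 14 → O
  i= 3: P-I =  7 → H
  i= 4: W-Q =  6 → G
  i= 5: K-R = 19 → T
  i= 6: S-M =  6 → G
  i= 7: T-Q =  3 → D
  i= 8: F-M = 19 → T
  i= 9: F-R = 14 → O
  i=10: C-V =  7 → H
  i=11: M-G =  6 → G
  i=12: Q-X = 19 → T
  i=13: E-Y =  6 → G
  i=14: T-Q =  3 → D
  i=15: K-R = 19 → T
  i=16: D-P = 14 → O
  i=17: M-F =  7 → H
  i=18: G-A =  6 → G
  i=19: G-N = 19 → T
  i=20: L-F =  6 → G
  i=21: T-Q =  3 → D
  i=22: E-L = 19 → T
  i=23: K-W = 14 → O
  i=24: M-F =  7 → H
  i=25: Q-K =  6 → G
  i=26: G-N = 19 → T
  i=27: Y-S =  6 → G
  i=28: D-A =  3 → D
  shifts repeat with period 7: DTOHGTG

DTOHGTG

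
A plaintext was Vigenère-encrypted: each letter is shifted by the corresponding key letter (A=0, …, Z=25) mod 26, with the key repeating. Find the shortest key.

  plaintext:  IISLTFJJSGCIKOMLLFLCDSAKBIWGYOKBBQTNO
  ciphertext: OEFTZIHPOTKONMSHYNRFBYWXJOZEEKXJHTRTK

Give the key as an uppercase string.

GWNIGDY

  i= 0: O-I =  6 → G
  i= 1: E-I = 22 → W
  i= 2: F-S = 13 → N
  i= 3: T-L =  8 → I
  i= 4: Z-T =  6 → G
  i= 5: I-F =  3 → D
  i= 6: H-J = 24 → Y
  i= 7: P-J =  6 → G
  i= 8: O-S = 22 → W
  i= 9: T-G = 13 → N
  i=10: K-C =  8 → I
  i=11: O-I =  6 → G
  i=12: N-K =  3 → D
  i=13: M-O = 24 → Y
  i=14: S-M =  6 → G
  i=15: H-L = 22 → W
  i=16: Y-L = 13 → N
  i=17: N-F =  8 → I
  i=18: R-L =  6 → G
  i=19: F-C =  3 → D
  i=20: B-D = 24 → Y
  i=21: Y-S =  6 → G
  i=22: W-A = 22 → W
  i=23: X-K = 13 → N
  i=24: J-B =  8 → I
  i=25: O-I =  6 → G
  i=26: Z-W =  3 → D
  i=27: E-G = 24 → Y
  i=28: E-Y =  6 → G
  i=29: K-O = 22 → W
  i=30: X-K = 13 → N
  i=31: J-B =  8 → I
  i=32: H-B =  6 → G
  i=33: T-Q =  3 → D
  i=34: R-T = 24 → Y
  i=35: T-N =  6 → G
  i=36: K-O = 22 → W
  shifts repeat with period 7: GWNIGDY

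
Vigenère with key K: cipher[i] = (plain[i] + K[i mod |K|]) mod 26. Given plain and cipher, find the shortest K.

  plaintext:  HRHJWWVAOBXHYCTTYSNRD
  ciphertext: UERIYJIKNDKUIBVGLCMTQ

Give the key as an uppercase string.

  i= 0: U-H = 13 → N
  i= 1: E-R = 13 → N
  i= 2: R-H = 10 → K
  i= 3: I-J = 25 → Z
  i= 4: Y-W =  2 → C
  i= 5: J-W = 13 → N
  i= 6: I-V = 13 → N
  i= 7: K-A = 10 → K
  i= 8: N-O = 25 → Z
  i= 9: D-B =  2 → C
  i=10: K-X = 13 → N
  i=11: U-H = 13 → N
  i=12: I-Y = 10 → K
  i=13: B-C = 25 → Z
  i=14: V-T =  2 → C
  i=15: G-T = 13 → N
  i=16: L-Y = 13 → N
  i=17: C-S = 10 → K
  i=18: M-N = 25 → Z
  i=19: T-R =  2 → C
  i=20: Q-D = 13 → N
  shifts repeat with period 5: NNKZC

NNKZC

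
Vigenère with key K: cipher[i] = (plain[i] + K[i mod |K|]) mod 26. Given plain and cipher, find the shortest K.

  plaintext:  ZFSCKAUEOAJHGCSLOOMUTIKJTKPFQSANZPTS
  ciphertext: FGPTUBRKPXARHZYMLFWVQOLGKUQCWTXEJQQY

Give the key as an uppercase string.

GBXRKBX

  i= 0: F-Z =  6 → G
  i= 1: G-F =  1 → B
  i= 2: P-S = 23 → X
  i= 3: T-C = 17 → R
  i= 4: U-K = 10 → K
  i= 5: B-A =  1 → B
  i= 6: R-U = 23 → X
  i= 7: K-E =  6 → G
  i= 8: P-O =  1 → B
  i= 9: X-A = 23 → X
  i=10: A-J = 17 → R
  i=11: R-H = 10 → K
  i=12: H-G =  1 → B
  i=13: Z-C = 23 → X
  i=14: Y-S =  6 → G
  i=15: M-L =  1 → B
  i=16: L-O = 23 → X
  i=17: F-O = 17 → R
  i=18: W-M = 10 → K
  i=19: V-U =  1 → B
  i=20: Q-T = 23 → X
  i=21: O-I =  6 → G
  i=22: L-K =  1 → B
  i=23: G-J = 23 → X
  i=24: K-T = 17 → R
  i=25: U-K = 10 → K
  i=26: Q-P =  1 → B
  i=27: C-F = 23 → X
  i=28: W-Q =  6 → G
  i=29: T-S =  1 → B
  i=30: X-A = 23 → X
  i=31: E-N = 17 → R
  i=32: J-Z = 10 → K
  i=33: Q-P =  1 → B
  i=34: Q-T = 23 → X
  i=35: Y-S =  6 → G
  shifts repeat with period 7: GBXRKBX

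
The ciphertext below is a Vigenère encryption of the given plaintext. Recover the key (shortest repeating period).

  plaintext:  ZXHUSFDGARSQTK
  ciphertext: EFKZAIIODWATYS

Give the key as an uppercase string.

FID

  i= 0: E-Z =  5 → F
  i= 1: F-X =  8 → I
  i= 2: K-H =  3 → D
  i= 3: Z-U =  5 → F
  i= 4: A-S =  8 → I
  i= 5: I-F =  3 → D
  i= 6: I-D =  5 → F
  i= 7: O-G =  8 → I
  i= 8: D-A =  3 → D
  i= 9: W-R =  5 → F
  i=10: A-S =  8 → I
  i=11: T-Q =  3 → D
  i=12: Y-T =  5 → F
  i=13: S-K =  8 → I
  shifts repeat with period 3: FID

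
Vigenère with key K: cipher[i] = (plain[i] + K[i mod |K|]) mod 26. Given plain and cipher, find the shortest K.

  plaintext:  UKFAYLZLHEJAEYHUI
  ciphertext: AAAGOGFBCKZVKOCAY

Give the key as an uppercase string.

  i= 0: A-U =  6 → G
  i= 1: A-K = 16 → Q
  i= 2: A-F = 21 → V
  i= 3: G-A =  6 → G
  i= 4: O-Y = 16 → Q
  i= 5: G-L = 21 → V
  i= 6: F-Z =  6 → G
  i= 7: B-L = 16 → Q
  i= 8: C-H = 21 → V
  i= 9: K-E =  6 → G
  i=10: Z-J = 16 → Q
  i=11: V-A = 21 → V
  i=12: K-E =  6 → G
  i=13: O-Y = 16 → Q
  i=14: C-H = 21 → V
  i=15: A-U =  6 → G
  i=16: Y-I = 16 → Q
  shifts repeat with period 3: GQV

GQV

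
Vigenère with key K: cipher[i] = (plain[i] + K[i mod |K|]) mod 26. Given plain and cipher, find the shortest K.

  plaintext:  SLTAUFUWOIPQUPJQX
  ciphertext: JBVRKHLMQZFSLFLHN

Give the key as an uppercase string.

  i= 0: J-S = 17 → R
  i= 1: B-L = 16 → Q
  i= 2: V-T =  2 → C
  i= 3: R-A = 17 → R
  i= 4: K-U = 16 → Q
  i= 5: H-F =  2 → C
  i= 6: L-U = 17 → R
  i= 7: M-W = 16 → Q
  i= 8: Q-O =  2 → C
  i= 9: Z-I = 17 → R
  i=10: F-P = 16 → Q
  i=11: S-Q =  2 → C
  i=12: L-U = 17 → R
  i=13: F-P = 16 → Q
  i=14: L-J =  2 → C
  i=15: H-Q = 17 → R
  i=16: N-X = 16 → Q
  shifts repeat with period 3: RQC

RQC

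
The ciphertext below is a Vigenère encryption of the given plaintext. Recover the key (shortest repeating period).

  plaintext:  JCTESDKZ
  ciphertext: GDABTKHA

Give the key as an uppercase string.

XBH

  i= 0: G-J = 23 → X
  i= 1: D-C =  1 → B
  i= 2: A-T =  7 → H
  i= 3: B-E = 23 → X
  i= 4: T-S =  1 → B
  i= 5: K-D =  7 → H
  i= 6: H-K = 23 → X
  i= 7: A-Z =  1 → B
  shifts repeat with period 3: XBH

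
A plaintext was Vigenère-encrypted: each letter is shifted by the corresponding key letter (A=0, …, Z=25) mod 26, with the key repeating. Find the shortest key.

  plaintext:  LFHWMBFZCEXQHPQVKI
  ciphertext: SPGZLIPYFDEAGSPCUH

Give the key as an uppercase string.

  i= 0: S-L =  7 → H
  i= 1: P-F = 10 → K
  i= 2: G-H = 25 → Z
  i= 3: Z-W =  3 → D
  i= 4: L-M = 25 → Z
  i= 5: I-B =  7 → H
  i= 6: P-F = 10 → K
  i= 7: Y-Z = 25 → Z
  i= 8: F-C =  3 → D
  i= 9: D-E = 25 → Z
  i=10: E-X =  7 → H
  i=11: A-Q = 10 → K
  i=12: G-H = 25 → Z
  i=13: S-P =  3 → D
  i=14: P-Q = 25 → Z
  i=15: C-V =  7 → H
  i=16: U-K = 10 → K
  i=17: H-I = 25 → Z
  shifts repeat with period 5: HKZDZ

HKZDZ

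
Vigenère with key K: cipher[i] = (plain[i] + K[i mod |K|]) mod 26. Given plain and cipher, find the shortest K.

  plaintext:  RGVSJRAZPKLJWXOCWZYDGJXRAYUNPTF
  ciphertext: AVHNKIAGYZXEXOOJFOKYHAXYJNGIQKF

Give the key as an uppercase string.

JPMVBRAH

  i= 0: A-R =  9 → J
  i= 1: V-G = 15 → P
  i= 2: H-V = 12 → M
  i= 3: N-S = 21 → V
  i= 4: K-J =  1 → B
  i= 5: I-R = 17 → R
  i= 6: A-A =  0 → A
  i= 7: G-Z =  7 → H
  i= 8: Y-P =  9 → J
  i= 9: Z-K = 15 → P
  i=10: X-L = 12 → M
  i=11: E-J = 21 → V
  i=12: X-W =  1 → B
  i=13: O-X = 17 → R
  i=14: O-O =  0 → A
  i=15: J-C =  7 → H
  i=16: F-W =  9 → J
  i=17: O-Z = 15 → P
  i=18: K-Y = 12 → M
  i=19: Y-D = 21 → V
  i=20: H-G =  1 → B
  i=21: A-J = 17 → R
  i=22: X-X =  0 → A
  i=23: Y-R =  7 → H
  i=24: J-A =  9 → J
  i=25: N-Y = 15 → P
  i=26: G-U = 12 → M
  i=27: I-N = 21 → V
  i=28: Q-P =  1 → B
  i=29: K-T = 17 → R
  i=30: F-F =  0 → A
  shifts repeat with period 8: JPMVBRAH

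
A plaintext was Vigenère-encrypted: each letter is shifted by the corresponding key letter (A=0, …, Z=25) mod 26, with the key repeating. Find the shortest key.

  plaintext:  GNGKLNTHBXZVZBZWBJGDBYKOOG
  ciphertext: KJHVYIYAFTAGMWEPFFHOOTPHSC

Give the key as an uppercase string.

EWBLNVFT

  i= 0: K-G =  4 → E
  i= 1: J-N = 22 → W
  i= 2: H-G =  1 → B
  i= 3: V-K = 11 → L
  i= 4: Y-L = 13 → N
  i= 5: I-N = 21 → V
  i= 6: Y-T =  5 → F
  i= 7: A-H = 19 → T
  i= 8: F-B =  4 → E
  i= 9: T-X = 22 → W
  i=10: A-Z =  1 → B
  i=11: G-V = 11 → L
  i=12: M-Z = 13 → N
  i=13: W-B = 21 → V
  i=14: E-Z =  5 → F
  i=15: P-W = 19 → T
  i=16: F-B =  4 → E
  i=17: F-J = 22 → W
  i=18: H-G =  1 → B
  i=19: O-D = 11 → L
  i=20: O-B = 13 → N
  i=21: T-Y = 21 → V
  i=22: P-K =  5 → F
  i=23: H-O = 19 → T
  i=24: S-O =  4 → E
  i=25: C-G = 22 → W
  shifts repeat with period 8: EWBLNVFT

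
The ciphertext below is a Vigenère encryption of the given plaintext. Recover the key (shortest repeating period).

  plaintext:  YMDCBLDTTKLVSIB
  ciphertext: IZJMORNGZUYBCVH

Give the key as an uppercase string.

  i= 0: I-Y = 10 → K
  i= 1: Z-M = 13 → N
  i= 2: J-D =  6 → G
  i= 3: M-C = 10 → K
  i= 4: O-B = 13 → N
  i= 5: R-L =  6 → G
  i= 6: N-D = 10 → K
  i= 7: G-T = 13 → N
  i= 8: Z-T =  6 → G
  i= 9: U-K = 10 → K
  i=10: Y-L = 13 → N
  i=11: B-V =  6 → G
  i=12: C-S = 10 → K
  i=13: V-I = 13 → N
  i=14: H-B =  6 → G
  shifts repeat with period 3: KNG

KNG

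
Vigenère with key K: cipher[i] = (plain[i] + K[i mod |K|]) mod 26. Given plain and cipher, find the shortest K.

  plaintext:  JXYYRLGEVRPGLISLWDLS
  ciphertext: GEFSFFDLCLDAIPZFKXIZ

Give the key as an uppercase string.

  i= 0: G-J = 23 → X
  i= 1: E-X =  7 → H
  i= 2: F-Y =  7 → H
  i= 3: S-Y = 20 → U
  i= 4: F-R = 14 → O
  i= 5: F-L = 20 → U
  i= 6: D-G = 23 → X
  i= 7: L-E =  7 → H
  i= 8: C-V =  7 → H
  i= 9: L-R = 20 → U
  i=10: D-P = 14 → O
  i=11: A-G = 20 → U
  i=12: I-L = 23 → X
  i=13: P-I =  7 → H
  i=14: Z-S =  7 → H
  i=15: F-L = 20 → U
  i=16: K-W = 14 → O
  i=17: X-D = 20 → U
  i=18: I-L = 23 → X
  i=19: Z-S =  7 → H
  shifts repeat with period 6: XHHUOU

XHHUOU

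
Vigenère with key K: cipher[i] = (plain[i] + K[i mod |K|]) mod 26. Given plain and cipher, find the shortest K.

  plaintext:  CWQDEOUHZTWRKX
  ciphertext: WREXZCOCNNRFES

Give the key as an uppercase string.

  i= 0: W-C = 20 → U
  i= 1: R-W = 21 → V
  i= 2: E-Q = 14 → O
  i= 3: X-D = 20 → U
  i= 4: Z-E = 21 → V
  i= 5: C-O = 14 → O
  i= 6: O-U = 20 → U
  i= 7: C-H = 21 → V
  i= 8: N-Z = 14 → O
  i= 9: N-T = 20 → U
  i=10: R-W = 21 → V
  i=11: F-R = 14 → O
  i=12: E-K = 20 → U
  i=13: S-X = 21 → V
  shifts repeat with period 3: UVO

UVO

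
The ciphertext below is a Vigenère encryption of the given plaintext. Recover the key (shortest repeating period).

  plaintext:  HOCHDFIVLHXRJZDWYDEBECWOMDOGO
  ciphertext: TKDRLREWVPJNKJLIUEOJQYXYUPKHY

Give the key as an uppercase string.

MWBKI

  i= 0: T-H = 12 → M
  i= 1: K-O = 22 → W
  i= 2: D-C =  1 → B
  i= 3: R-H = 10 → K
  i= 4: L-D =  8 → I
  i= 5: R-F = 12 → M
  i= 6: E-I = 22 → W
  i= 7: W-V =  1 → B
  i= 8: V-L = 10 → K
  i= 9: P-H =  8 → I
  i=10: J-X = 12 → M
  i=11: N-R = 22 → W
  i=12: K-J =  1 → B
  i=13: J-Z = 10 → K
  i=14: L-D =  8 → I
  i=15: I-W = 12 → M
  i=16: U-Y = 22 → W
  i=17: E-D =  1 → B
  i=18: O-E = 10 → K
  i=19: J-B =  8 → I
  i=20: Q-E = 12 → M
  i=21: Y-C = 22 → W
  i=22: X-W =  1 → B
  i=23: Y-O = 10 → K
  i=24: U-M =  8 → I
  i=25: P-D = 12 → M
  i=26: K-O = 22 → W
  i=27: H-G =  1 → B
  i=28: Y-O = 10 → K
  shifts repeat with period 5: MWBKI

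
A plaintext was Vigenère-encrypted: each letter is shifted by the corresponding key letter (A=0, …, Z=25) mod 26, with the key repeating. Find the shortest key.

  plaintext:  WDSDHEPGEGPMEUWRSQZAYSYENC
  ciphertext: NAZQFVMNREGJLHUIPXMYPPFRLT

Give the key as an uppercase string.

  i= 0: N-W = 17 → R
  i= 1: A-D = 23 → X
  i= 2: Z-S =  7 → H
  i= 3: Q-D = 13 → N
  i= 4: F-H = 24 → Y
  i= 5: V-E = 17 → R
  i= 6: M-P = 23 → X
  i= 7: N-G =  7 → H
  i= 8: R-E = 13 → N
  i= 9: E-G = 24 → Y
  i=10: G-P = 17 → R
  i=11: J-M = 23 → X
  i=12: L-E =  7 → H
  i=13: H-U = 13 → N
  i=14: U-W = 24 → Y
  i=15: I-R = 17 → R
  i=16: P-S = 23 → X
  i=17: X-Q =  7 → H
  i=18: M-Z = 13 → N
  i=19: Y-A = 24 → Y
  i=20: P-Y = 17 → R
  i=21: P-S = 23 → X
  i=22: F-Y =  7 → H
  i=23: R-E = 13 → N
  i=24: L-N = 24 → Y
  i=25: T-C = 17 → R
  shifts repeat with period 5: RXHNY

RXHNY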